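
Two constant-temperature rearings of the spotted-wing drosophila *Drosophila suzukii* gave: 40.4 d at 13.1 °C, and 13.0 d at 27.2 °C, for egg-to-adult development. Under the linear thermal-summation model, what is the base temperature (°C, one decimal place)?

6.4 °C

Equal thermal constants: D₁(T₁ − T_b) = D₂(T₂ − T_b).
40.4·(13.1 − T_b) = 13.0·(27.2 − T_b)
T_b = (40.4·13.1 − 13.0·27.2) / (40.4 − 13.0) = 175.64 / 27.4 = 6.410 °C ≈ 6.4 °C.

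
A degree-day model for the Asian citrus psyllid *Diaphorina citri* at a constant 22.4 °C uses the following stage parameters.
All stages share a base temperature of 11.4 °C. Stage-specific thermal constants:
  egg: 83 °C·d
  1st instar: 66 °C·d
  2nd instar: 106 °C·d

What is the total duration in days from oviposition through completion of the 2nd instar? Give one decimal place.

Daily accumulation at 22.4 °C = 22.4 − 11.4 = 11.0 DD/day.
Total K = 83 + 66 + 106 = 255 DD.
Total duration = 255 / 11.0 = 23.182 ≈ 23.2 days.

23.2 days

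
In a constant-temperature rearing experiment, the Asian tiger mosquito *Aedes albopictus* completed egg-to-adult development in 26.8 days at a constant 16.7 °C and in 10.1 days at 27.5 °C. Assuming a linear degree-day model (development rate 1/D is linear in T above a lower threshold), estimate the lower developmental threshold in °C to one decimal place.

Equal thermal constants: D₁(T₁ − T_b) = D₂(T₂ − T_b).
26.8·(16.7 − T_b) = 10.1·(27.5 − T_b)
T_b = (26.8·16.7 − 10.1·27.5) / (26.8 − 10.1) = 169.81 / 16.7 = 10.168 °C ≈ 10.2 °C.

10.2 °C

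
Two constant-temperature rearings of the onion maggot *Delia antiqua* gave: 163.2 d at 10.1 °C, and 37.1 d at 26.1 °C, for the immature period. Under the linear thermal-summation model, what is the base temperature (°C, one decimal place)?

Under the model K = D·(T − T_b), so D₁·(T₁ − T_b) = D₂·(T₂ − T_b).
163.2·(10.1 − T_b) = 37.1·(26.1 − T_b)
T_b = (163.2·10.1 − 37.1·26.1) / (163.2 − 37.1) = 680.01 / 126.1 = 5.393 °C ≈ 5.4 °C.

5.4 °C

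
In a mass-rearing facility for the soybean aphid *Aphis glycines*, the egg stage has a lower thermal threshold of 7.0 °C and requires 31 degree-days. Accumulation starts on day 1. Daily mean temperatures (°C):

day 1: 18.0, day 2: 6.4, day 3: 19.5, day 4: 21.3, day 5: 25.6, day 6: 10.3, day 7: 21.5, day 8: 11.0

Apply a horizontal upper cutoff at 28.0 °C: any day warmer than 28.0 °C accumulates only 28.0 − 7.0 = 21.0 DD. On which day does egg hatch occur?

Daily DD above 7.0 °C (capped at 21.0): 11.0, 0.0, 12.5, 14.3, 18.6, 3.3, 14.5, 4.0.
Cumulative: 11.0, 11.0, 23.5, 37.8, 56.4, 59.7, 74.2, 78.2.
The total first reaches 31 DD on day 4.

day 4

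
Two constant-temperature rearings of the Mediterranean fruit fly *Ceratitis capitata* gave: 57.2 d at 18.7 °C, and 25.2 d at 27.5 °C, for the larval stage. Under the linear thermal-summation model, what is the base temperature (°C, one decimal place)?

11.8 °C

Linear rate model ⇒ the product D·(T − T_b) is constant across temperatures.
57.2·(18.7 − T_b) = 25.2·(27.5 − T_b)
T_b = (57.2·18.7 − 25.2·27.5) / (57.2 − 25.2) = 376.64 / 32.0 = 11.770 °C ≈ 11.8 °C.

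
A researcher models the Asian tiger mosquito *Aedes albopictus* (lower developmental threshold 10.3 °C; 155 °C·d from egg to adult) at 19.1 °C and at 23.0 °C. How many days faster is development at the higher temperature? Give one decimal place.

At 19.1 °C: 155 / (19.1 − 10.3) = 155 / 8.8 = 17.614 d.
At 23.0 °C: 155 / (23.0 − 10.3) = 155 / 12.7 = 12.205 d.
Difference = |17.614 − 12.205| = 5.409 ≈ 5.4 days.

5.4 days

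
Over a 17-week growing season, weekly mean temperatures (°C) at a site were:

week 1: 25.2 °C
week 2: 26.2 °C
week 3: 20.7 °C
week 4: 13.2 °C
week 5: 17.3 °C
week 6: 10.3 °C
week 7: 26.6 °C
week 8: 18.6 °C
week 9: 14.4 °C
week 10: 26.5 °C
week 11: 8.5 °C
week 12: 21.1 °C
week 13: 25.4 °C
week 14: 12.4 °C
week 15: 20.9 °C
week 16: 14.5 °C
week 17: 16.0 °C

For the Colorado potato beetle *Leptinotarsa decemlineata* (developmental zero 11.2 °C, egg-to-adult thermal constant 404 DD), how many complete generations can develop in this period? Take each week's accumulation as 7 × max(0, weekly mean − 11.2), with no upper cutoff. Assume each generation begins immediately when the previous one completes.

Weekly DD (7 × max(0, T̄ − 11.2)): 98.0, 105.0, 66.5, 14.0, 42.7, 0.0, 107.8, 51.8, 22.4, 107.1, 0.0, 69.3, 99.4, 8.4, 67.9, 23.1, 33.6.
Season total = 917.0 DD.
Complete generations = ⌊917.0 / 404⌋ = 2.

2 generations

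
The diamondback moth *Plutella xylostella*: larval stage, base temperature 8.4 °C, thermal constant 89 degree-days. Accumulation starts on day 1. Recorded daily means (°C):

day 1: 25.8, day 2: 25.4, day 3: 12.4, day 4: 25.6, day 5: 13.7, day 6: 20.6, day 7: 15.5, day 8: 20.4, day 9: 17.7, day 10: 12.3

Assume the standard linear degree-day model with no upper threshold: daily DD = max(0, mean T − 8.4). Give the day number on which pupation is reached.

Daily DD above 8.4 °C: 17.4, 17.0, 4.0, 17.2, 5.3, 12.2, 7.1, 12.0, 9.3, 3.9.
Cumulative: 17.4, 34.4, 38.4, 55.6, 60.9, 73.1, 80.2, 92.2, 101.5, 105.4.
The total first reaches 89 DD on day 8.

day 8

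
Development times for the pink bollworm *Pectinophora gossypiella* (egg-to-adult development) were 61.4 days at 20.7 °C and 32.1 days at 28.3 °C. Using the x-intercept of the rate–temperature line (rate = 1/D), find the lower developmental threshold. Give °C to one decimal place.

12.4 °C

Under the model K = D·(T − T_b), so D₁·(T₁ − T_b) = D₂·(T₂ − T_b).
61.4·(20.7 − T_b) = 32.1·(28.3 − T_b)
T_b = (61.4·20.7 − 32.1·28.3) / (61.4 − 32.1) = 362.55 / 29.3 = 12.374 °C ≈ 12.4 °C.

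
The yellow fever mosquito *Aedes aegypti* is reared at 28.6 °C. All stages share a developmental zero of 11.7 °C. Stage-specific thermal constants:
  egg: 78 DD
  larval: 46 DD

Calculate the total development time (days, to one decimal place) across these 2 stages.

Daily accumulation at 28.6 °C = 28.6 − 11.7 = 16.9 DD/day.
Total K = 78 + 46 = 124 DD.
Total duration = 124 / 16.9 = 7.337 ≈ 7.3 days.

7.3 days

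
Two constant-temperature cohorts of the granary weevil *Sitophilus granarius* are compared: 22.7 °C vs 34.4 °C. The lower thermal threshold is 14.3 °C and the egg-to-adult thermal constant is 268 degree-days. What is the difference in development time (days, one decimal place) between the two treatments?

18.6 days

At 22.7 °C: 268 / (22.7 − 14.3) = 268 / 8.4 = 31.905 d.
At 34.4 °C: 268 / (34.4 − 14.3) = 268 / 20.1 = 13.333 d.
Difference = |31.905 − 13.333| = 18.571 ≈ 18.6 days.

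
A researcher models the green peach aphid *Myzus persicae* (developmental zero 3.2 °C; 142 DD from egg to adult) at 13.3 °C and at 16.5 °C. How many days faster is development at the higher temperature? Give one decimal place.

At 13.3 °C: 142 / (13.3 − 3.2) = 142 / 10.1 = 14.059 d.
At 16.5 °C: 142 / (16.5 − 3.2) = 142 / 13.3 = 10.677 d.
Difference = |14.059 − 10.677| = 3.383 ≈ 3.4 days.

3.4 days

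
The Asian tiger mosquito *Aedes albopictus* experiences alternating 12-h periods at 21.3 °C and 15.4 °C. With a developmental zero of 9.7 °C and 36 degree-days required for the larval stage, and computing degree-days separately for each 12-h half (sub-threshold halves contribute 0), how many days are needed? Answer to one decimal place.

4.2 days

Day half: max(0, 21.3 − 9.7) × 0.5 = 11.6 × 0.5 = 5.80 DD.
Night half: max(0, 15.4 − 9.7) × 0.5 = 5.7 × 0.5 = 2.85 DD.
Per 24 h: 8.65 DD/day.
Duration = 36 / 8.65 = 4.162 ≈ 4.2 days.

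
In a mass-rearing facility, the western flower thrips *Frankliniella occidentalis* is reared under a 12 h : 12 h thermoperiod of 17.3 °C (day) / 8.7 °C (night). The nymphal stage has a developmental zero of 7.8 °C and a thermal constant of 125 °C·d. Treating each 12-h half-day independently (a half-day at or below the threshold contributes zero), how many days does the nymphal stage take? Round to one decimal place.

24.0 days

Day half: max(0, 17.3 − 7.8) × 0.5 = 9.5 × 0.5 = 4.75 DD.
Night half: max(0, 8.7 − 7.8) × 0.5 = 0.9 × 0.5 = 0.45 DD.
Per 24 h: 5.20 DD/day.
Duration = 125 / 5.20 = 24.038 ≈ 24.0 days.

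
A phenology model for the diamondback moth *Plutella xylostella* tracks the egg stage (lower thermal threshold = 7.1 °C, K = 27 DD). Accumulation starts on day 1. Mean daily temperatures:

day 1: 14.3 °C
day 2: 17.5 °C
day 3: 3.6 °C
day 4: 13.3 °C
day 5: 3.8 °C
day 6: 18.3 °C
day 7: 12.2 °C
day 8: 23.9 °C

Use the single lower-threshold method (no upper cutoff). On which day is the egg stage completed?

Daily DD above 7.1 °C: 7.2, 10.4, 0.0, 6.2, 0.0, 11.2, 5.1, 16.8.
Cumulative: 7.2, 17.6, 17.6, 23.8, 23.8, 35.0, 40.1, 56.9.
The total first reaches 27 DD on day 6.

day 6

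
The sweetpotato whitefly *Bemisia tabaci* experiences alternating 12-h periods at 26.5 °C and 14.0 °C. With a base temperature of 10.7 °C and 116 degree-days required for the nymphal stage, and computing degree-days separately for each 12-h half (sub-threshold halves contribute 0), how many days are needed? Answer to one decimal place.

12.1 days

Day half: max(0, 26.5 − 10.7) × 0.5 = 15.8 × 0.5 = 7.90 DD.
Night half: max(0, 14.0 − 10.7) × 0.5 = 3.3 × 0.5 = 1.65 DD.
Per 24 h: 9.55 DD/day.
Duration = 116 / 9.55 = 12.147 ≈ 12.1 days.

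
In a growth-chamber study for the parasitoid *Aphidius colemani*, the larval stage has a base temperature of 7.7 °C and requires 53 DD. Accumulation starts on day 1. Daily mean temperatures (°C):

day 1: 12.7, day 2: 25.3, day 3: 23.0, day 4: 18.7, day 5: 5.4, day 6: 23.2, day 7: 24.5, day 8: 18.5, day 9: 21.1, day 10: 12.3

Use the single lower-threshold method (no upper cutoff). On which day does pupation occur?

day 6

Daily DD above 7.7 °C: 5.0, 17.6, 15.3, 11.0, 0.0, 15.5, 16.8, 10.8, 13.4, 4.6.
Cumulative: 5.0, 22.6, 37.9, 48.9, 48.9, 64.4, 81.2, 92.0, 105.4, 110.0.
The total first reaches 53 DD on day 6.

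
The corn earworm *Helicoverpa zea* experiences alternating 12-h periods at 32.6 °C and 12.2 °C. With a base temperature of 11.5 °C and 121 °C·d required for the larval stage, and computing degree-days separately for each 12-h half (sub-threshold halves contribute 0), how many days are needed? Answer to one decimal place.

Day half: max(0, 32.6 − 11.5) × 0.5 = 21.1 × 0.5 = 10.55 DD.
Night half: max(0, 12.2 − 11.5) × 0.5 = 0.7 × 0.5 = 0.35 DD.
Per 24 h: 10.90 DD/day.
Duration = 121 / 10.90 = 11.101 ≈ 11.1 days.

11.1 days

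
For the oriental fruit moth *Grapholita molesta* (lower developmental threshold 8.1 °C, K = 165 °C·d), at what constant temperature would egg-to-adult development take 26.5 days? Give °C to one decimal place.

14.3 °C

Required daily accumulation = 165 / 26.5 = 6.226 DD/day.
T = T_base + 6.226 = 8.1 + 6.226 = 14.326 ≈ 14.3 °C.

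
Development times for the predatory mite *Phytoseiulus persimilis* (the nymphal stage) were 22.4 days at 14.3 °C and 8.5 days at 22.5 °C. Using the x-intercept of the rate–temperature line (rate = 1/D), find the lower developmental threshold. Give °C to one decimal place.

Equal thermal constants: D₁(T₁ − T_b) = D₂(T₂ − T_b).
22.4·(14.3 − T_b) = 8.5·(22.5 − T_b)
T_b = (22.4·14.3 − 8.5·22.5) / (22.4 − 8.5) = 129.07 / 13.9 = 9.286 °C ≈ 9.3 °C.

9.3 °C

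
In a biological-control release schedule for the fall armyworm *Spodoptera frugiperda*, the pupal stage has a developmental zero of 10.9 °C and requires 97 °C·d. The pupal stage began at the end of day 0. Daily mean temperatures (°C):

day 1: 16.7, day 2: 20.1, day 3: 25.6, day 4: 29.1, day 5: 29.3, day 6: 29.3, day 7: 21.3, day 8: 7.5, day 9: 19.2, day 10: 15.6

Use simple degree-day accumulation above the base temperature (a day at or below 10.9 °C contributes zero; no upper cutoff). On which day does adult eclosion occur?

day 9

Daily DD above 10.9 °C: 5.8, 9.2, 14.7, 18.2, 18.4, 18.4, 10.4, 0.0, 8.3, 4.7.
Cumulative: 5.8, 15.0, 29.7, 47.9, 66.3, 84.7, 95.1, 95.1, 103.4, 108.1.
The total first reaches 97 DD on day 9.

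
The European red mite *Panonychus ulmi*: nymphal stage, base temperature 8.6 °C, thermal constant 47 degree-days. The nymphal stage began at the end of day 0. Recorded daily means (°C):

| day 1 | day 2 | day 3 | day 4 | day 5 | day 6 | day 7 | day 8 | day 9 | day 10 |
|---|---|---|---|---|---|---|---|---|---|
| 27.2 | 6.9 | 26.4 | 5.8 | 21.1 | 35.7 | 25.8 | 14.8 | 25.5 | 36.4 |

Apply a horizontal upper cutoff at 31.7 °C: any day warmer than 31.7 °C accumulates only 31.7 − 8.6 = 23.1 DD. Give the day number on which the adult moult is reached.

day 5

Daily DD above 8.6 °C (capped at 23.1): 18.6, 0.0, 17.8, 0.0, 12.5, 23.1, 17.2, 6.2, 16.9, 23.1.
Cumulative: 18.6, 18.6, 36.4, 36.4, 48.9, 72.0, 89.2, 95.4, 112.3, 135.4.
The total first reaches 47 DD on day 5.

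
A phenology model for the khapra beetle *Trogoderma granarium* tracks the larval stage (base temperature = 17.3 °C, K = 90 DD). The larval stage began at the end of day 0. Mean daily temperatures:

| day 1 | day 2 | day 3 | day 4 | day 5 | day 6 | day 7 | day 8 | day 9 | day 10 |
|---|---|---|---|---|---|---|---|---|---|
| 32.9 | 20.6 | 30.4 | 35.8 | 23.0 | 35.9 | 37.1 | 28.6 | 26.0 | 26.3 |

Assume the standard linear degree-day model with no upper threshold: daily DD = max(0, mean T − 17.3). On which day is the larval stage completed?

day 7

Daily DD above 17.3 °C: 15.6, 3.3, 13.1, 18.5, 5.7, 18.6, 19.8, 11.3, 8.7, 9.0.
Cumulative: 15.6, 18.9, 32.0, 50.5, 56.2, 74.8, 94.6, 105.9, 114.6, 123.6.
The total first reaches 90 DD on day 7.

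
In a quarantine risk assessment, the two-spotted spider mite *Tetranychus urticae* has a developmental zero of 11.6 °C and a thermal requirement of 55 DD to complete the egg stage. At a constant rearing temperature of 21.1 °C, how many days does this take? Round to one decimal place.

Daily accumulation = 21.1 − 11.6 = 9.5 DD/day.
Duration = 55 / 9.5 = 5.789 ≈ 5.8 days.

5.8 days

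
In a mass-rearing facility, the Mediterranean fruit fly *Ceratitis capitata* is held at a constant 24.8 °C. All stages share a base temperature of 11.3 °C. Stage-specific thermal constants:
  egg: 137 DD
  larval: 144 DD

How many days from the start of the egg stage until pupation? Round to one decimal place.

20.8 days

Daily accumulation at 24.8 °C = 24.8 − 11.3 = 13.5 DD/day.
Total K = 137 + 144 = 281 DD.
Total duration = 281 / 13.5 = 20.815 ≈ 20.8 days.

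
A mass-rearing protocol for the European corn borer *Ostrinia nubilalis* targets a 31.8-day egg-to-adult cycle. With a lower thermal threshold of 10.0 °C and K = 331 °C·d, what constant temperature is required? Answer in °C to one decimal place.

Required daily accumulation = 331 / 31.8 = 10.409 DD/day.
T = T_base + 10.409 = 10.0 + 10.409 = 20.409 ≈ 20.4 °C.

20.4 °C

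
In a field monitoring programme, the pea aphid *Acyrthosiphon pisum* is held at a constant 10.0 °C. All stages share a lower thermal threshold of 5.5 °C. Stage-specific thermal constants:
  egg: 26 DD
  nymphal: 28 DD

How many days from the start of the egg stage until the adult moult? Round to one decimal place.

Daily accumulation at 10.0 °C = 10.0 − 5.5 = 4.5 DD/day.
Total K = 26 + 28 = 54 DD.
Total duration = 54 / 4.5 = 12.000 ≈ 12.0 days.

12.0 days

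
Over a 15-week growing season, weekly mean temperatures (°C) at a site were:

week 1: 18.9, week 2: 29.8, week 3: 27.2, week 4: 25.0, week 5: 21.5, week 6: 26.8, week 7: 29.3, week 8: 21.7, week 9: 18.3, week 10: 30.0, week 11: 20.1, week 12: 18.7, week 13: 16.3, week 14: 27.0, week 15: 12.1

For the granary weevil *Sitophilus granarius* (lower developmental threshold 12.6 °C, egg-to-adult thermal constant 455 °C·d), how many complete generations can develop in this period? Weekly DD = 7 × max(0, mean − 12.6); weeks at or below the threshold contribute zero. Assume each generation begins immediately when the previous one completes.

2 generations

Weekly DD (7 × max(0, T̄ − 12.6)): 44.1, 120.4, 102.2, 86.8, 62.3, 99.4, 116.9, 63.7, 39.9, 121.8, 52.5, 42.7, 25.9, 100.8, 0.0.
Season total = 1079.4 DD.
Complete generations = ⌊1079.4 / 455⌋ = 2.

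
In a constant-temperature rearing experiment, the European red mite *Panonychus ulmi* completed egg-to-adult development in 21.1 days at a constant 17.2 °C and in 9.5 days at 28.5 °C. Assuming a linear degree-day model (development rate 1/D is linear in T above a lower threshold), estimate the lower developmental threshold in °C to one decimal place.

Equal thermal constants: D₁(T₁ − T_b) = D₂(T₂ − T_b).
21.1·(17.2 − T_b) = 9.5·(28.5 − T_b)
T_b = (21.1·17.2 − 9.5·28.5) / (21.1 − 9.5) = 92.17 / 11.6 = 7.946 °C ≈ 7.9 °C.

7.9 °C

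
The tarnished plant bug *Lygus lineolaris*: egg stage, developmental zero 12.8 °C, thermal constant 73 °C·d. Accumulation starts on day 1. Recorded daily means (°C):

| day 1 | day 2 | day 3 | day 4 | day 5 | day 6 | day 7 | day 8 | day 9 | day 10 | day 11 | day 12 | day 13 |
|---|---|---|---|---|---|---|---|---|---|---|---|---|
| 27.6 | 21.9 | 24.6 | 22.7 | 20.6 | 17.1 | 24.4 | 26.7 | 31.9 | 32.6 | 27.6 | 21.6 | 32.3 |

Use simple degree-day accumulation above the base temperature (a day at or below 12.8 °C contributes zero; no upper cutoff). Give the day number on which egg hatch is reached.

day 8

Daily DD above 12.8 °C: 14.8, 9.1, 11.8, 9.9, 7.8, 4.3, 11.6, 13.9, 19.1, 19.8, 14.8, 8.8, 19.5.
Cumulative: 14.8, 23.9, 35.7, 45.6, 53.4, 57.7, 69.3, 83.2, 102.3, 122.1, 136.9, 145.7, 165.2.
The total first reaches 73 DD on day 8.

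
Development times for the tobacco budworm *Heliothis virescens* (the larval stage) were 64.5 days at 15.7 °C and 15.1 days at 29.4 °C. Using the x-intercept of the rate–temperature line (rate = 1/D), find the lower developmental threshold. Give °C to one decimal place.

Linear rate model ⇒ the product D·(T − T_b) is constant across temperatures.
64.5·(15.7 − T_b) = 15.1·(29.4 − T_b)
T_b = (64.5·15.7 − 15.1·29.4) / (64.5 − 15.1) = 568.71 / 49.4 = 11.512 °C ≈ 11.5 °C.

11.5 °C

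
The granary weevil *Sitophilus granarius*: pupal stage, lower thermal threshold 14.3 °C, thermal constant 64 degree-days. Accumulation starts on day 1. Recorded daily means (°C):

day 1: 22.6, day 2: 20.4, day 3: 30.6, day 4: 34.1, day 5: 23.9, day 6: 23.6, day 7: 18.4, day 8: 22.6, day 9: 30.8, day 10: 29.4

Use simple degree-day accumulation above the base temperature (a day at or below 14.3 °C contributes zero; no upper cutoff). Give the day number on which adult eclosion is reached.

day 6

Daily DD above 14.3 °C: 8.3, 6.1, 16.3, 19.8, 9.6, 9.3, 4.1, 8.3, 16.5, 15.1.
Cumulative: 8.3, 14.4, 30.7, 50.5, 60.1, 69.4, 73.5, 81.8, 98.3, 113.4.
The total first reaches 64 DD on day 6.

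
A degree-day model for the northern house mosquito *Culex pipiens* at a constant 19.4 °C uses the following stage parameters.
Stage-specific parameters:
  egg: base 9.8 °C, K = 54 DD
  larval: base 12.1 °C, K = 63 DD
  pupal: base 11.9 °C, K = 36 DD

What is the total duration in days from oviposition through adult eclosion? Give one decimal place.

19.1 days

egg: 54 / (19.4 − 9.8) = 54 / 9.6 = 5.625 d.
larval: 63 / (19.4 − 12.1) = 63 / 7.3 = 8.630 d.
pupal: 36 / (19.4 − 11.9) = 36 / 7.5 = 4.800 d.
Sum = 19.055 ≈ 19.1 days.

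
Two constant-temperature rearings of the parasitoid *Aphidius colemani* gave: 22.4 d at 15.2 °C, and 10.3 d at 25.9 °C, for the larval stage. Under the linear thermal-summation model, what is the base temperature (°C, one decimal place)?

6.1 °C

Equal thermal constants: D₁(T₁ − T_b) = D₂(T₂ − T_b).
22.4·(15.2 − T_b) = 10.3·(25.9 − T_b)
T_b = (22.4·15.2 − 10.3·25.9) / (22.4 − 10.3) = 73.71 / 12.1 = 6.092 °C ≈ 6.1 °C.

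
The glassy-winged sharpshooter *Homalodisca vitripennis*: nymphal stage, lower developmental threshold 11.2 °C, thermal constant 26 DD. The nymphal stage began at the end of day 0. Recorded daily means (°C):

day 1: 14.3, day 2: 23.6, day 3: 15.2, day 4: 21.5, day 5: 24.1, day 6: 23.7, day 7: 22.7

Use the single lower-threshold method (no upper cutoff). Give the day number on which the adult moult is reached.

day 4

Daily DD above 11.2 °C: 3.1, 12.4, 4.0, 10.3, 12.9, 12.5, 11.5.
Cumulative: 3.1, 15.5, 19.5, 29.8, 42.7, 55.2, 66.7.
The total first reaches 26 DD on day 4.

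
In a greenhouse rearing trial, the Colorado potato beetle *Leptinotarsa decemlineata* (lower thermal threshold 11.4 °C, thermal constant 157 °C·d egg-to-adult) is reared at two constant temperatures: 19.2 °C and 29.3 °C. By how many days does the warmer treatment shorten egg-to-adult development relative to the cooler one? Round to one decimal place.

At 19.2 °C: 157 / (19.2 − 11.4) = 157 / 7.8 = 20.128 d.
At 29.3 °C: 157 / (29.3 − 11.4) = 157 / 17.9 = 8.771 d.
Difference = |20.128 − 8.771| = 11.357 ≈ 11.4 days.

11.4 days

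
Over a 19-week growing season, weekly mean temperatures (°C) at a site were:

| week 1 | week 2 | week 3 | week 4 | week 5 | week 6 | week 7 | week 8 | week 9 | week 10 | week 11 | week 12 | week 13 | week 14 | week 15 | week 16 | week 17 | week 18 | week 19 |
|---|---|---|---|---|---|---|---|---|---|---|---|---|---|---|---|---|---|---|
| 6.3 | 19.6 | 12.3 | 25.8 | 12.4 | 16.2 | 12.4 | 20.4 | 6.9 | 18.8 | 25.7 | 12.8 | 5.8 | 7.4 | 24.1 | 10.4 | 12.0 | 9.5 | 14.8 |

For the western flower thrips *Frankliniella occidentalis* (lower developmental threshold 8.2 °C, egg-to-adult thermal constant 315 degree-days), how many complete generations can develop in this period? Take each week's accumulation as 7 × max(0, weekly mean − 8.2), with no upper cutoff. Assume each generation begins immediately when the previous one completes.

Weekly DD (7 × max(0, T̄ − 8.2)): 0.0, 79.8, 28.7, 123.2, 29.4, 56.0, 29.4, 85.4, 0.0, 74.2, 122.5, 32.2, 0.0, 0.0, 111.3, 15.4, 26.6, 9.1, 46.2.
Season total = 869.4 DD.
Complete generations = ⌊869.4 / 315⌋ = 2.

2 generations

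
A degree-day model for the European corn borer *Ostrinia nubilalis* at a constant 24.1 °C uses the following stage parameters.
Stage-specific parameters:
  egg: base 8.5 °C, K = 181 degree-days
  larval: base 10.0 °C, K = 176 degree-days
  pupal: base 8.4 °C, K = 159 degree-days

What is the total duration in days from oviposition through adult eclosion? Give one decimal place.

34.2 days

egg: 181 / (24.1 − 8.5) = 181 / 15.6 = 11.603 d.
larval: 176 / (24.1 − 10.0) = 176 / 14.1 = 12.482 d.
pupal: 159 / (24.1 − 8.4) = 159 / 15.7 = 10.127 d.
Sum = 34.212 ≈ 34.2 days.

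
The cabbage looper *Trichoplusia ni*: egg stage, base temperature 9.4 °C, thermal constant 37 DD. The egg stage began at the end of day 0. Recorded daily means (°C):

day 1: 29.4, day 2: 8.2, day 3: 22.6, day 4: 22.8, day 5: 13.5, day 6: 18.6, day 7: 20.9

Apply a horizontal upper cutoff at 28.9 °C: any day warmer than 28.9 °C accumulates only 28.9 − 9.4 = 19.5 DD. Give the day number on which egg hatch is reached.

Daily DD above 9.4 °C (capped at 19.5): 19.5, 0.0, 13.2, 13.4, 4.1, 9.2, 11.5.
Cumulative: 19.5, 19.5, 32.7, 46.1, 50.2, 59.4, 70.9.
The total first reaches 37 DD on day 4.

day 4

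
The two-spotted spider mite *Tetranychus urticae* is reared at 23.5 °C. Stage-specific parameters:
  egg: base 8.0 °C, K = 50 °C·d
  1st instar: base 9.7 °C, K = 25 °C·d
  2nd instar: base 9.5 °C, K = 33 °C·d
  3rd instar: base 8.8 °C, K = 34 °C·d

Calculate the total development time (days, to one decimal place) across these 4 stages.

9.7 days

egg: 50 / (23.5 − 8.0) = 50 / 15.5 = 3.226 d.
1st instar: 25 / (23.5 − 9.7) = 25 / 13.8 = 1.812 d.
2nd instar: 33 / (23.5 − 9.5) = 33 / 14.0 = 2.357 d.
3rd instar: 34 / (23.5 − 8.8) = 34 / 14.7 = 2.313 d.
Sum = 9.707 ≈ 9.7 days.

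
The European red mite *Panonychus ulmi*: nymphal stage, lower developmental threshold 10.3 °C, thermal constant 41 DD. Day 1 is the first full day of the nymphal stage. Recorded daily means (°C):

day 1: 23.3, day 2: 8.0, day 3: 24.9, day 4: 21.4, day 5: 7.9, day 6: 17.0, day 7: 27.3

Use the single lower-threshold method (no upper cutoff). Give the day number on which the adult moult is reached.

day 6

Daily DD above 10.3 °C: 13.0, 0.0, 14.6, 11.1, 0.0, 6.7, 17.0.
Cumulative: 13.0, 13.0, 27.6, 38.7, 38.7, 45.4, 62.4.
The total first reaches 41 DD on day 6.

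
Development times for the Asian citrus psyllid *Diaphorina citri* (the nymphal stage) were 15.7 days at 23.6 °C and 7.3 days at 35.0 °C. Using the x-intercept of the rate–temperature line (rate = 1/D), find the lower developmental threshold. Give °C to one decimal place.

13.7 °C

Equal thermal constants: D₁(T₁ − T_b) = D₂(T₂ − T_b).
15.7·(23.6 − T_b) = 7.3·(35.0 − T_b)
T_b = (15.7·23.6 − 7.3·35.0) / (15.7 − 7.3) = 115.02 / 8.4 = 13.693 °C ≈ 13.7 °C.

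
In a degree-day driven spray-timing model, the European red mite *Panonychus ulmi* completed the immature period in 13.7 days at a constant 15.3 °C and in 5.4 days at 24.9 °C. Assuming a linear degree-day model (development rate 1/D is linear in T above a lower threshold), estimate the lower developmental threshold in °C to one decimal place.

9.1 °C

Equal thermal constants: D₁(T₁ − T_b) = D₂(T₂ − T_b).
13.7·(15.3 − T_b) = 5.4·(24.9 − T_b)
T_b = (13.7·15.3 − 5.4·24.9) / (13.7 − 5.4) = 75.15 / 8.3 = 9.054 °C ≈ 9.1 °C.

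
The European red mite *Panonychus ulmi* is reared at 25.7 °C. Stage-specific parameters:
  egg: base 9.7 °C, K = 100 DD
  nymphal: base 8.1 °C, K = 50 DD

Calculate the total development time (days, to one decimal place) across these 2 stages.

egg: 100 / (25.7 − 9.7) = 100 / 16.0 = 6.250 d.
nymphal: 50 / (25.7 − 8.1) = 50 / 17.6 = 2.841 d.
Sum = 9.091 ≈ 9.1 days.

9.1 days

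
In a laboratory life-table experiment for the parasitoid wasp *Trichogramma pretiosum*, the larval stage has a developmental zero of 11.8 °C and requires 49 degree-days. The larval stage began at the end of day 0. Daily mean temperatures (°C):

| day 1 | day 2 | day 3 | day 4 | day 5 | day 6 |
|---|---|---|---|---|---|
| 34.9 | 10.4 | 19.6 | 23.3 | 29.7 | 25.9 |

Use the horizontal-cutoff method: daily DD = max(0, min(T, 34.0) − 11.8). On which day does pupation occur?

day 5

Daily DD above 11.8 °C (capped at 22.2): 22.2, 0.0, 7.8, 11.5, 17.9, 14.1.
Cumulative: 22.2, 22.2, 30.0, 41.5, 59.4, 73.5.
The total first reaches 49 DD on day 5.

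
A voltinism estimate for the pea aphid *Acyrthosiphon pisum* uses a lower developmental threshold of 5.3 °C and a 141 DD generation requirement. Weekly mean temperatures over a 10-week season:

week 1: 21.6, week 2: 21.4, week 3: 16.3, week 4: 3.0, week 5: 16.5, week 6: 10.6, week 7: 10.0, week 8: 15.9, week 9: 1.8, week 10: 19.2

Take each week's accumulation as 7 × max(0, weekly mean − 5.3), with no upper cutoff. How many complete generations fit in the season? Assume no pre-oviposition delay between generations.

Weekly DD (7 × max(0, T̄ − 5.3)): 114.1, 112.7, 77.0, 0.0, 78.4, 37.1, 32.9, 74.2, 0.0, 97.3.
Season total = 623.7 DD.
Complete generations = ⌊623.7 / 141⌋ = 4.

4 generations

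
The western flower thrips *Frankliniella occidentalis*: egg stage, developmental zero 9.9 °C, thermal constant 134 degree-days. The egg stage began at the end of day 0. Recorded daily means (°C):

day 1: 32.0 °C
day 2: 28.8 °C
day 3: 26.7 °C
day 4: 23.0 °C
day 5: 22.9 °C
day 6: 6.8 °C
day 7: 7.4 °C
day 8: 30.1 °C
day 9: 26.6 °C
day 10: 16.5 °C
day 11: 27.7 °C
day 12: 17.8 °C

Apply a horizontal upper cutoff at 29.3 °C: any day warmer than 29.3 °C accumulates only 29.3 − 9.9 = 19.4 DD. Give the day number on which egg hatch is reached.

Daily DD above 9.9 °C (capped at 19.4): 19.4, 18.9, 16.8, 13.1, 13.0, 0.0, 0.0, 19.4, 16.7, 6.6, 17.8, 7.9.
Cumulative: 19.4, 38.3, 55.1, 68.2, 81.2, 81.2, 81.2, 100.6, 117.3, 123.9, 141.7, 149.6.
The total first reaches 134 DD on day 11.

day 11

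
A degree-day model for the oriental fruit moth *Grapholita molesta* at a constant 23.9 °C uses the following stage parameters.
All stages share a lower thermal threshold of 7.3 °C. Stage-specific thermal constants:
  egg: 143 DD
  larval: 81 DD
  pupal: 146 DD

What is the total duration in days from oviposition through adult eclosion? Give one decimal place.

22.3 days

Daily accumulation at 23.9 °C = 23.9 − 7.3 = 16.6 DD/day.
Total K = 143 + 81 + 146 = 370 DD.
Total duration = 370 / 16.6 = 22.289 ≈ 22.3 days.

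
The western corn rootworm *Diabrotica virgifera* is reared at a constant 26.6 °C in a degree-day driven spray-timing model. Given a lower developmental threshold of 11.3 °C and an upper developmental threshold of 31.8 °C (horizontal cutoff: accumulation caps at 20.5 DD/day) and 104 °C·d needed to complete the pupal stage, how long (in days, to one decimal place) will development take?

6.8 days

Daily accumulation = 26.6 − 11.3 = 15.3 DD/day.
Duration = 104 / 15.3 = 6.797 ≈ 6.8 days.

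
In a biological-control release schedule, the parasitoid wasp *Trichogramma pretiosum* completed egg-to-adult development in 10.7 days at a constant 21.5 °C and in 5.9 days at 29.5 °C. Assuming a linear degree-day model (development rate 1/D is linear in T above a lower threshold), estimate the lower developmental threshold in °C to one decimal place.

11.7 °C

Under the model K = D·(T − T_b), so D₁·(T₁ − T_b) = D₂·(T₂ − T_b).
10.7·(21.5 − T_b) = 5.9·(29.5 − T_b)
T_b = (10.7·21.5 − 5.9·29.5) / (10.7 − 5.9) = 56.00 / 4.8 = 11.667 °C ≈ 11.7 °C.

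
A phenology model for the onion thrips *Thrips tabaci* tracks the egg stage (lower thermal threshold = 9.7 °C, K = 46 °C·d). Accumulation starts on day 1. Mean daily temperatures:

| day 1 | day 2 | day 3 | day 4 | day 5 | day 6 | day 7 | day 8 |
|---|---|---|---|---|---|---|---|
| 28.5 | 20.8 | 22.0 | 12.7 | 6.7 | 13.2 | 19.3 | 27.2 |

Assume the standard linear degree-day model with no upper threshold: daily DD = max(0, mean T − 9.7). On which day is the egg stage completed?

day 6

Daily DD above 9.7 °C: 18.8, 11.1, 12.3, 3.0, 0.0, 3.5, 9.6, 17.5.
Cumulative: 18.8, 29.9, 42.2, 45.2, 45.2, 48.7, 58.3, 75.8.
The total first reaches 46 DD on day 6.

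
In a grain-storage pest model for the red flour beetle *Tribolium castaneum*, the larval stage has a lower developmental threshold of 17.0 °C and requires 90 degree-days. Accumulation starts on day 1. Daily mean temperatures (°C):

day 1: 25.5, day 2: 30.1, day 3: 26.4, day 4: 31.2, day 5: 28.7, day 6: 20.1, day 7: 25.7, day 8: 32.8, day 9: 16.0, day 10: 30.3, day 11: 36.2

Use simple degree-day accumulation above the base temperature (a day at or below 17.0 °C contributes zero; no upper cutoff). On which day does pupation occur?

day 10

Daily DD above 17.0 °C: 8.5, 13.1, 9.4, 14.2, 11.7, 3.1, 8.7, 15.8, 0.0, 13.3, 19.2.
Cumulative: 8.5, 21.6, 31.0, 45.2, 56.9, 60.0, 68.7, 84.5, 84.5, 97.8, 117.0.
The total first reaches 90 DD on day 10.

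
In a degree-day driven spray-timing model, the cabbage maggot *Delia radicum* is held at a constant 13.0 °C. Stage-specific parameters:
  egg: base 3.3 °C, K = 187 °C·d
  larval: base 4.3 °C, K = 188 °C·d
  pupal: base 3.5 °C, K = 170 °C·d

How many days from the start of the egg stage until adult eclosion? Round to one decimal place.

egg: 187 / (13.0 − 3.3) = 187 / 9.7 = 19.278 d.
larval: 188 / (13.0 − 4.3) = 188 / 8.7 = 21.609 d.
pupal: 170 / (13.0 − 3.5) = 170 / 9.5 = 17.895 d.
Sum = 58.782 ≈ 58.8 days.

58.8 days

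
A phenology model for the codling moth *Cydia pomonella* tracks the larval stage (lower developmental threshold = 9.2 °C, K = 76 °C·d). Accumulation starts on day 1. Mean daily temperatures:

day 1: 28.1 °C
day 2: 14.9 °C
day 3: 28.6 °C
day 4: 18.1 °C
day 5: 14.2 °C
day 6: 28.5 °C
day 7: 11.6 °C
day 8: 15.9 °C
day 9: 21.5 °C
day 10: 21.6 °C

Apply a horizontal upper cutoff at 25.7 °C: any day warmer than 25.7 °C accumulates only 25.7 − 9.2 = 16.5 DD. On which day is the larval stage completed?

day 8

Daily DD above 9.2 °C (capped at 16.5): 16.5, 5.7, 16.5, 8.9, 5.0, 16.5, 2.4, 6.7, 12.3, 12.4.
Cumulative: 16.5, 22.2, 38.7, 47.6, 52.6, 69.1, 71.5, 78.2, 90.5, 102.9.
The total first reaches 76 DD on day 8.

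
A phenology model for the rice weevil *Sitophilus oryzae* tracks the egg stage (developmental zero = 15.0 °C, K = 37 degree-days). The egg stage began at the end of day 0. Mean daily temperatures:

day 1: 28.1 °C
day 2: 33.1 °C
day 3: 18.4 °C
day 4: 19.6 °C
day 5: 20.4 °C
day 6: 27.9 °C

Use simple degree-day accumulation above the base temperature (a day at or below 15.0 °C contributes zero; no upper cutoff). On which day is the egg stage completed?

Daily DD above 15.0 °C: 13.1, 18.1, 3.4, 4.6, 5.4, 12.9.
Cumulative: 13.1, 31.2, 34.6, 39.2, 44.6, 57.5.
The total first reaches 37 DD on day 4.

day 4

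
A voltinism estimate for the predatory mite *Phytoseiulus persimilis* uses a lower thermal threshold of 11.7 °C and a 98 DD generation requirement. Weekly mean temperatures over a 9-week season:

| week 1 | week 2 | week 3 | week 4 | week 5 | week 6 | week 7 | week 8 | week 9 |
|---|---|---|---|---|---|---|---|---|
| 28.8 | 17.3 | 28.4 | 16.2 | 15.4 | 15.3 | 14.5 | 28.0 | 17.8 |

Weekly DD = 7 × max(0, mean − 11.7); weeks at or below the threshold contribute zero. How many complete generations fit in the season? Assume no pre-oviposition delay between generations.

Weekly DD (7 × max(0, T̄ − 11.7)): 119.7, 39.2, 116.9, 31.5, 25.9, 25.2, 19.6, 114.1, 42.7.
Season total = 534.8 DD.
Complete generations = ⌊534.8 / 98⌋ = 5.

5 generations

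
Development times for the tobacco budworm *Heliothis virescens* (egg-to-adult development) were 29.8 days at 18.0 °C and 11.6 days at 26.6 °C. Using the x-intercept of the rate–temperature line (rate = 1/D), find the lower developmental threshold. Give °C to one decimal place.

Equal thermal constants: D₁(T₁ − T_b) = D₂(T₂ − T_b).
29.8·(18.0 − T_b) = 11.6·(26.6 − T_b)
T_b = (29.8·18.0 − 11.6·26.6) / (29.8 − 11.6) = 227.84 / 18.2 = 12.519 °C ≈ 12.5 °C.

12.5 °C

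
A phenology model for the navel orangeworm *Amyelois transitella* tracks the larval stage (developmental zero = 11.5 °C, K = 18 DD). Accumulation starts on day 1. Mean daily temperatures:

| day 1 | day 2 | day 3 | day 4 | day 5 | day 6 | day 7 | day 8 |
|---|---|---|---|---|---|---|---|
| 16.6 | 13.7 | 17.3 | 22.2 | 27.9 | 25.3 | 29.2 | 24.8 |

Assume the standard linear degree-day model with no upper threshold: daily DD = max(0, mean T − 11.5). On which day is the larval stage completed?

day 4

Daily DD above 11.5 °C: 5.1, 2.2, 5.8, 10.7, 16.4, 13.8, 17.7, 13.3.
Cumulative: 5.1, 7.3, 13.1, 23.8, 40.2, 54.0, 71.7, 85.0.
The total first reaches 18 DD on day 4.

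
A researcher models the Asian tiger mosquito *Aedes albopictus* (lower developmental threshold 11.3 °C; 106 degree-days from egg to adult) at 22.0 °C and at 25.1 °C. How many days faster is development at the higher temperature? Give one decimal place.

At 22.0 °C: 106 / (22.0 − 11.3) = 106 / 10.7 = 9.907 d.
At 25.1 °C: 106 / (25.1 − 11.3) = 106 / 13.8 = 7.681 d.
Difference = |9.907 − 7.681| = 2.225 ≈ 2.2 days.

2.2 days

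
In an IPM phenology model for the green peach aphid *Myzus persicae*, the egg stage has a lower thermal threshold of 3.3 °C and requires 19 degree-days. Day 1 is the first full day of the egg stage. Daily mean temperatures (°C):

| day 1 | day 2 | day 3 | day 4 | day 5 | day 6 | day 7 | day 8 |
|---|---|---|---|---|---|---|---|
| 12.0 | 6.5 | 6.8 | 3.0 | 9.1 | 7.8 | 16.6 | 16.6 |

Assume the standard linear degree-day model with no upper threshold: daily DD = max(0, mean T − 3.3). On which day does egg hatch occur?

Daily DD above 3.3 °C: 8.7, 3.2, 3.5, 0.0, 5.8, 4.5, 13.3, 13.3.
Cumulative: 8.7, 11.9, 15.4, 15.4, 21.2, 25.7, 39.0, 52.3.
The total first reaches 19 DD on day 5.

day 5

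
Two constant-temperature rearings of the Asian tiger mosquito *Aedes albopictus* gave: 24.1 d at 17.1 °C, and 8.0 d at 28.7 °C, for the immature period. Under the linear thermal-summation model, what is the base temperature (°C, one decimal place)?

11.3 °C

Under the model K = D·(T − T_b), so D₁·(T₁ − T_b) = D₂·(T₂ − T_b).
24.1·(17.1 − T_b) = 8.0·(28.7 − T_b)
T_b = (24.1·17.1 − 8.0·28.7) / (24.1 − 8.0) = 182.51 / 16.1 = 11.336 °C ≈ 11.3 °C.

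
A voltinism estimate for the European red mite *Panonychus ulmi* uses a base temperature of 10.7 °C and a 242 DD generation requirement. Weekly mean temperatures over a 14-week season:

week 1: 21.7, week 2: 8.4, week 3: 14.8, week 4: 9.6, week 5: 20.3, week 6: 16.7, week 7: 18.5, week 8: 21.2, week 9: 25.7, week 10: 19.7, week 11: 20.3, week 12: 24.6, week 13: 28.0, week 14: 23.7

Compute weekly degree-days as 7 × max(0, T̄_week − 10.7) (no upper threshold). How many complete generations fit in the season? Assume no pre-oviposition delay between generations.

3 generations

Weekly DD (7 × max(0, T̄ − 10.7)): 77.0, 0.0, 28.7, 0.0, 67.2, 42.0, 54.6, 73.5, 105.0, 63.0, 67.2, 97.3, 121.1, 91.0.
Season total = 887.6 DD.
Complete generations = ⌊887.6 / 242⌋ = 3.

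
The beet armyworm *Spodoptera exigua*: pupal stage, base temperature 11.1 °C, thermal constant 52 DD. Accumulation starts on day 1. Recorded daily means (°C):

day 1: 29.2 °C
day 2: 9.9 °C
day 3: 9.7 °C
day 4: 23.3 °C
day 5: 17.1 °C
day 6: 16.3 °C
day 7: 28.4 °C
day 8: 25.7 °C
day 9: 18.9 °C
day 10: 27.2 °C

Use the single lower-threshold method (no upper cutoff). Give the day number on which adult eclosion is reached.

Daily DD above 11.1 °C: 18.1, 0.0, 0.0, 12.2, 6.0, 5.2, 17.3, 14.6, 7.8, 16.1.
Cumulative: 18.1, 18.1, 18.1, 30.3, 36.3, 41.5, 58.8, 73.4, 81.2, 97.3.
The total first reaches 52 DD on day 7.

day 7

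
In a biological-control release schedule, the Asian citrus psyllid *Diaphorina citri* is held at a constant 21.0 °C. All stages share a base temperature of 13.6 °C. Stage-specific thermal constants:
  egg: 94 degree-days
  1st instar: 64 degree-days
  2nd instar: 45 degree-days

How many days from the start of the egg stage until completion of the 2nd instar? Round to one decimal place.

27.4 days

Daily accumulation at 21.0 °C = 21.0 − 13.6 = 7.4 DD/day.
Total K = 94 + 64 + 45 = 203 DD.
Total duration = 203 / 7.4 = 27.432 ≈ 27.4 days.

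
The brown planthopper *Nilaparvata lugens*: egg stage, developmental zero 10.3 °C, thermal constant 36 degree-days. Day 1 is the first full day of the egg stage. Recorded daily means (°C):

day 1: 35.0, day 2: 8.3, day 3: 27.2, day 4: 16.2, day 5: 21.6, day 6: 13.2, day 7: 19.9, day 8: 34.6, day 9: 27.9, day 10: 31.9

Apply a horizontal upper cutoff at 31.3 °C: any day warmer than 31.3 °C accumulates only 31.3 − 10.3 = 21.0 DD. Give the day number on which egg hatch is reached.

day 3

Daily DD above 10.3 °C (capped at 21.0): 21.0, 0.0, 16.9, 5.9, 11.3, 2.9, 9.6, 21.0, 17.6, 21.0.
Cumulative: 21.0, 21.0, 37.9, 43.8, 55.1, 58.0, 67.6, 88.6, 106.2, 127.2.
The total first reaches 36 DD on day 3.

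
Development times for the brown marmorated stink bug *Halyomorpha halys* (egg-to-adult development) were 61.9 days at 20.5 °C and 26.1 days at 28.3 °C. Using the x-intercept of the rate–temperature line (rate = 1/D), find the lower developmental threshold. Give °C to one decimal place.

Under the model K = D·(T − T_b), so D₁·(T₁ − T_b) = D₂·(T₂ − T_b).
61.9·(20.5 − T_b) = 26.1·(28.3 − T_b)
T_b = (61.9·20.5 − 26.1·28.3) / (61.9 − 26.1) = 530.32 / 35.8 = 14.813 °C ≈ 14.8 °C.

14.8 °C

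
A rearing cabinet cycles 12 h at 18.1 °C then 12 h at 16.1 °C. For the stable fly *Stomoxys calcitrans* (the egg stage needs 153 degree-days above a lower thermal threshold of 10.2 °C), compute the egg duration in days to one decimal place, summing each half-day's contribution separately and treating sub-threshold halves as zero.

Day half: max(0, 18.1 − 10.2) × 0.5 = 7.9 × 0.5 = 3.95 DD.
Night half: max(0, 16.1 − 10.2) × 0.5 = 5.9 × 0.5 = 2.95 DD.
Per 24 h: 6.90 DD/day.
Duration = 153 / 6.90 = 22.174 ≈ 22.2 days.

22.2 days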